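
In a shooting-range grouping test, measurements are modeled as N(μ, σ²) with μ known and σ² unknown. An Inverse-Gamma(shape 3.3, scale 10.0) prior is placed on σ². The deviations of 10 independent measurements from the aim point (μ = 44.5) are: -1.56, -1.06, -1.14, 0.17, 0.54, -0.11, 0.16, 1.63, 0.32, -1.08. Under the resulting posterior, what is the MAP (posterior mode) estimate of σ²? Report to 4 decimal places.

With known mean μ and an Inverse-Gamma(α, β) prior on σ², the Normal likelihood is conjugate: posterior is Inv-Gamma(α + n/2, β + Σ(xᵢ−μ)²/2).
Σ(xᵢ−μ)² = (-1.56)² + (-1.06)² + (-1.14)² + (0.17)² + (0.54)² + (-0.11)² + (0.16)² + (1.63)² + (0.32)² + (-1.08)² = 9.1407.
Posterior: Inv-Gamma(3.3 + 10/2, 10.0 + 9.1407/2) = Inv-Gamma(8.30, 14.57035).
Mode = β/(α+1) = 14.57035/9.30 = 1.5667.

1.5667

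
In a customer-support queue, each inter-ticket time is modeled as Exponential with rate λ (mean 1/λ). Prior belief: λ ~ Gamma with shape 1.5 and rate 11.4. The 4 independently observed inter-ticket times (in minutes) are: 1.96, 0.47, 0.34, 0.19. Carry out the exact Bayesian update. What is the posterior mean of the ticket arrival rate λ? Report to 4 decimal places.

With a Gamma(shape α, rate β) prior on the exponential rate λ, the posterior after n observations with total T = Σxᵢ is Gamma(α+n, β+T).
Sum of observations T = 2.96 minutes; n = 4.
Posterior: Gamma(1.5+4, 11.4+2.96) = Gamma(5.5, 14.36).
Posterior mean of λ = α/β = 5.5/14.36 = 0.3830.

0.3830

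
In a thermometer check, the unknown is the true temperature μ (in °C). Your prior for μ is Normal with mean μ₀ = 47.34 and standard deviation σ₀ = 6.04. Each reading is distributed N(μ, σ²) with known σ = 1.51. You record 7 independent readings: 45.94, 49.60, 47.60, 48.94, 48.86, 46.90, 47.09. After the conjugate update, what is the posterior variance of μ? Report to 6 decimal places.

For Normal data with known variance σ², a Normal(μ₀, σ₀²) prior on μ is conjugate. Posterior precision = 1/σ₀² + n/σ²; posterior mean is the precision-weighted average of μ₀ and x̄.
σ₀² = 6.04² = 36.4816, σ² = 1.51² = 2.2801; σ² + n·σ₀² = 2.2801 + 7·36.4816 = 257.6513.
Posterior precision = 1/σ₀² + n/σ² = 1/36.4816 + 7/2.2801 = (σ² + n·σ₀²)/(σ₀²σ²) = 257.6513/(36.4816·2.2801); posterior variance σₙ² = σ₀²σ²/(σ² + n·σ₀²) = 36.4816·2.2801/257.6513 = 0.322846.

0.322846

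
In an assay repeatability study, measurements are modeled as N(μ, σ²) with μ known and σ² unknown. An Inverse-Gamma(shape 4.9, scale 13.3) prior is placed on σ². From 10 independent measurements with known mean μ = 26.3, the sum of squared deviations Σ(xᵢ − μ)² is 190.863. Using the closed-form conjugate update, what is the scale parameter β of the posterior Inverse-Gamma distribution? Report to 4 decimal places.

108.7315

With known mean μ and an Inverse-Gamma(α, β) prior on σ², the Normal likelihood is conjugate: posterior is Inv-Gamma(α + n/2, β + Σ(xᵢ−μ)²/2).
Posterior: Inv-Gamma(4.9 + 10/2, 13.3 + 190.863/2) = Inv-Gamma(9.90, 108.7315).
Posterior β = 108.7315.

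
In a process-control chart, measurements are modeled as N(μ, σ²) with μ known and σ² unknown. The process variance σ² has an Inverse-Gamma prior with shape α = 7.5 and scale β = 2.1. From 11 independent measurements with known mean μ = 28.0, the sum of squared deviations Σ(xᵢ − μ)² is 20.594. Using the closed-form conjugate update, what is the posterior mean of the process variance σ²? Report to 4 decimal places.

With known mean μ and an Inverse-Gamma(α, β) prior on σ², the Normal likelihood is conjugate: posterior is Inv-Gamma(α + n/2, β + Σ(xᵢ−μ)²/2).
Posterior: Inv-Gamma(7.5 + 11/2, 2.1 + 20.594/2) = Inv-Gamma(13.00, 12.3970).
E[σ²|data] = β/(α−1) = 12.3970/12.00 = 1.0331.

1.0331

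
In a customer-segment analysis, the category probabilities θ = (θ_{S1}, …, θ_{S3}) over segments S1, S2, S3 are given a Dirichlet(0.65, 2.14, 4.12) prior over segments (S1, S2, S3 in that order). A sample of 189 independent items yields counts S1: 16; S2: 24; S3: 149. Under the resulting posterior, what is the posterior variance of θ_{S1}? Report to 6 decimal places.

The Dirichlet prior is conjugate to the Multinomial likelihood: each posterior αⱼ = prior αⱼ + observed count nⱼ.
Posterior concentration: (16.65, 26.14, 153.12), total = 195.91.
Var[θ_j] = α_j(Σα−α_j)/((Σα)²(Σα+1)) = 16.65·179.26/(195.91²·196.91) = 0.000395.

0.000395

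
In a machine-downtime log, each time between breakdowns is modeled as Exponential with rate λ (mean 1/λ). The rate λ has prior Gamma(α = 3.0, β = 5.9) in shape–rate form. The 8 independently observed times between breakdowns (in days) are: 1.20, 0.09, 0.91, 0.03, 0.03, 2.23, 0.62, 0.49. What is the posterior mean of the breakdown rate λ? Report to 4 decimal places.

With a Gamma(shape α, rate β) prior on the exponential rate λ, the posterior after n observations with total T = Σxᵢ is Gamma(α+n, β+T).
Sum of observations T = 5.60 days; n = 8.
Posterior: Gamma(3.0+8, 5.9+5.60) = Gamma(11.0, 11.50).
Posterior mean of λ = α/β = 11.0/11.50 = 0.9565.

0.9565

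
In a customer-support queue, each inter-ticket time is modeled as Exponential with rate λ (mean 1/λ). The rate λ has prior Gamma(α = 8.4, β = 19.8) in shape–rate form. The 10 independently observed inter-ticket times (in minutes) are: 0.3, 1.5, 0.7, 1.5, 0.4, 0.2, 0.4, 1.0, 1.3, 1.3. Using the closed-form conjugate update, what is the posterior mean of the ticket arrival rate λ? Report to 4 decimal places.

0.6479

With a Gamma(shape α, rate β) prior on the exponential rate λ, the posterior after n observations with total T = Σxᵢ is Gamma(α+n, β+T).
Sum of observations T = 8.6 minutes; n = 10.
Posterior: Gamma(8.4+10, 19.8+8.6) = Gamma(18.4, 28.4).
Posterior mean of λ = α/β = 18.4/28.4 = 0.6479.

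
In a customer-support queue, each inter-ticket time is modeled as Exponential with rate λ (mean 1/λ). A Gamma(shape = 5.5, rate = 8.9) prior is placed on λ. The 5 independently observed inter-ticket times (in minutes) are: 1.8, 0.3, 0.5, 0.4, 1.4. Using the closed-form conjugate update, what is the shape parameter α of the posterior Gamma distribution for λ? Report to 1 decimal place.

With a Gamma(shape α, rate β) prior on the exponential rate λ, the posterior after n observations with total T = Σxᵢ is Gamma(α+n, β+T).
Sum of observations T = 4.4 minutes; n = 5.
Posterior: Gamma(5.5+5, 8.9+4.4) = Gamma(10.5, 13.3).
Posterior α = 10.5.

10.5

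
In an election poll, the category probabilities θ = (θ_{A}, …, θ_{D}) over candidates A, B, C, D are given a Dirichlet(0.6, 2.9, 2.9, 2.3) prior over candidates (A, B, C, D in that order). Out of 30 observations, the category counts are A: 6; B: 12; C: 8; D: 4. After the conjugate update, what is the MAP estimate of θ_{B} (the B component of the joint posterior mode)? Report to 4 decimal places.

0.4006

The Dirichlet prior is conjugate to the Multinomial likelihood: each posterior αⱼ = prior αⱼ + observed count nⱼ.
Posterior concentration: (6.6, 14.9, 10.9, 6.3), total = 38.7.
Joint mode component: (α_{B}−1)/(Σα−K) = 13.9/34.7 = 0.4006.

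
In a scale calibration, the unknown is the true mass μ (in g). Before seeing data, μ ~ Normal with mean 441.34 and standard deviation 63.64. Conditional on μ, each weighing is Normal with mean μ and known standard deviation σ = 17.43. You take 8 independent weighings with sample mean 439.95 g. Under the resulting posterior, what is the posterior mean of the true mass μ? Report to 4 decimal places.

For Normal data with known variance σ², a Normal(μ₀, σ₀²) prior on μ is conjugate. Posterior precision = 1/σ₀² + n/σ²; posterior mean is the precision-weighted average of μ₀ and x̄.
n·x̄ = 8·439.95 = 3519.6.
σ₀² = 63.64² = 4050.0496, σ² = 17.43² = 303.8049; σ² + n·σ₀² = 303.8049 + 8·4050.0496 = 32704.2017.
Posterior mean = (μ₀/σ₀² + n·x̄/σ²)/(1/σ₀² + n/σ²) = (σ²·μ₀ + σ₀²·n·x̄)/(σ² + n·σ₀²) = (303.8049·441.34 + 4050.0496·3519.6)/32704.2017 = 14388635.826726/32704.2017 = 439.9629.

439.9629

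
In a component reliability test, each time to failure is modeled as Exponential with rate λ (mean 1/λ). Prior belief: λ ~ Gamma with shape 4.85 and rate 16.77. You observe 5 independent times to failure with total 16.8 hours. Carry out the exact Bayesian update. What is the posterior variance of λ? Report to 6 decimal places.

With a Gamma(shape α, rate β) prior on the exponential rate λ, the posterior after n observations with total T = Σxᵢ is Gamma(α+n, β+T).
Posterior: Gamma(4.85+5, 16.77+16.8) = Gamma(9.85, 33.57).
Var = α/β² = 0.008740.

0.008740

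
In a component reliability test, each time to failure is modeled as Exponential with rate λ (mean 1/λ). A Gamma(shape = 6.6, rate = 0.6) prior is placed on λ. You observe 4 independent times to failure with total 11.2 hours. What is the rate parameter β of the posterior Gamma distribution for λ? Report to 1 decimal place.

With a Gamma(shape α, rate β) prior on the exponential rate λ, the posterior after n observations with total T = Σxᵢ is Gamma(α+n, β+T).
Posterior: Gamma(6.6+4, 0.6+11.2) = Gamma(10.6, 11.8).
Posterior β = 11.8.

11.8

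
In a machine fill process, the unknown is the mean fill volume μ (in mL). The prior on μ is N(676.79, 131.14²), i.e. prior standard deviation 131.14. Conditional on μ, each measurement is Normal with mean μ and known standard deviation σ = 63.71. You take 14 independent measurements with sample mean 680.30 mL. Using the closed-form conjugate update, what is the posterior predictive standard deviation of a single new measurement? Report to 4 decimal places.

For Normal data with known variance σ², a Normal(μ₀, σ₀²) prior on μ is conjugate. Posterior precision = 1/σ₀² + n/σ²; posterior mean is the precision-weighted average of μ₀ and x̄.
σ₀² = 131.14² = 17197.6996, σ² = 63.71² = 4058.9641; σ² + n·σ₀² = 4058.9641 + 14·17197.6996 = 244826.7585.
Posterior precision = 1/σ₀² + n/σ² = 1/17197.6996 + 14/4058.9641 = (σ² + n·σ₀²)/(σ₀²σ²) = 244826.7585/(17197.6996·4058.9641); posterior variance σₙ² = σ₀²σ²/(σ² + n·σ₀²) = 17197.6996·4058.9641/244826.7585 = 285.119346.
Predictive variance for one new observation = σₙ² + σ² = 17197.6996·4058.9641/244826.7585 + 4058.9641 = σ²·(σ₀² + 244826.7585)/244826.7585 = 4058.9641·262024.4581/244826.7585 = 4344.083446; SD = √(4058.9641·262024.4581/244826.7585) = 65.9097.

65.9097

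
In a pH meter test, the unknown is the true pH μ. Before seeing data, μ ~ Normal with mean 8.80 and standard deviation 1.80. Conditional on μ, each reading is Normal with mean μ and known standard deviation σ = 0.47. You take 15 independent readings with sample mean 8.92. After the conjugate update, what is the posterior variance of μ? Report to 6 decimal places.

For Normal data with known variance σ², a Normal(μ₀, σ₀²) prior on μ is conjugate. Posterior precision = 1/σ₀² + n/σ²; posterior mean is the precision-weighted average of μ₀ and x̄.
σ₀² = 1.80² = 3.24, σ² = 0.47² = 0.2209; σ² + n·σ₀² = 0.2209 + 15·3.24 = 48.8209.
Posterior precision = 1/σ₀² + n/σ² = 1/3.24 + 15/0.2209 = (σ² + n·σ₀²)/(σ₀²σ²) = 48.8209/(3.24·0.2209); posterior variance σₙ² = σ₀²σ²/(σ² + n·σ₀²) = 3.24·0.2209/48.8209 = 0.014660.

0.014660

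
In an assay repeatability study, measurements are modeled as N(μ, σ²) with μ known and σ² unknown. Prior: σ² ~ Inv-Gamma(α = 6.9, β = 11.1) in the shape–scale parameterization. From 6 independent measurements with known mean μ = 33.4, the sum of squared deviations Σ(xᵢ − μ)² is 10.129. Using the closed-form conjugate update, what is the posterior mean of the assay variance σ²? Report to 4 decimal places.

1.8162

With known mean μ and an Inverse-Gamma(α, β) prior on σ², the Normal likelihood is conjugate: posterior is Inv-Gamma(α + n/2, β + Σ(xᵢ−μ)²/2).
Posterior: Inv-Gamma(6.9 + 6/2, 11.1 + 10.129/2) = Inv-Gamma(9.90, 16.1645).
E[σ²|data] = β/(α−1) = 16.1645/8.90 = 1.8162.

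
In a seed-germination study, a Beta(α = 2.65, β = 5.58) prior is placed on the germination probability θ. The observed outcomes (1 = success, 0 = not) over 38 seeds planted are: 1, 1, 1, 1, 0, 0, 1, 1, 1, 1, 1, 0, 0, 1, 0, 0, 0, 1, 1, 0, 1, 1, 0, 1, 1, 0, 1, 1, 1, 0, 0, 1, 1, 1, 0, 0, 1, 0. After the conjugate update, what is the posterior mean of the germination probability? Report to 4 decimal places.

The Beta prior is conjugate to a Binomial/Bernoulli likelihood; the update adds successes to α and failures to β.
Posterior: Beta(α+k, β+n−k) = Beta(2.65+23, 5.58+15) = Beta(25.65, 20.58).
Posterior mean = α/(α+β) = 25.65/46.23 = 0.5548.

0.5548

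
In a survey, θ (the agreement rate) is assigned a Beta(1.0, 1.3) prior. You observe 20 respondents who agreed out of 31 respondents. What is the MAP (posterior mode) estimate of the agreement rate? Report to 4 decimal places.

The Beta prior is conjugate to a Binomial/Bernoulli likelihood; the update adds successes to α and failures to β.
Posterior: Beta(α+k, β+n−k) = Beta(1.0+20, 1.3+11) = Beta(21.0, 12.3).
Mode of Beta(a,b) for a,b>1 is (a−1)/(a+b−2) = 20.0/31.3 = 0.6390.

0.6390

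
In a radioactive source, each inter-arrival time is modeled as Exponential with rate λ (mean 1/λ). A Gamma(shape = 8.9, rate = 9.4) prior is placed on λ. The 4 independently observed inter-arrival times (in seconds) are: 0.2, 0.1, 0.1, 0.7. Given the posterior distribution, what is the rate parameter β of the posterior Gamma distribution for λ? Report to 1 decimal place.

With a Gamma(shape α, rate β) prior on the exponential rate λ, the posterior after n observations with total T = Σxᵢ is Gamma(α+n, β+T).
Sum of observations T = 1.1 seconds; n = 4.
Posterior: Gamma(8.9+4, 9.4+1.1) = Gamma(12.9, 10.5).
Posterior β = 10.5.

10.5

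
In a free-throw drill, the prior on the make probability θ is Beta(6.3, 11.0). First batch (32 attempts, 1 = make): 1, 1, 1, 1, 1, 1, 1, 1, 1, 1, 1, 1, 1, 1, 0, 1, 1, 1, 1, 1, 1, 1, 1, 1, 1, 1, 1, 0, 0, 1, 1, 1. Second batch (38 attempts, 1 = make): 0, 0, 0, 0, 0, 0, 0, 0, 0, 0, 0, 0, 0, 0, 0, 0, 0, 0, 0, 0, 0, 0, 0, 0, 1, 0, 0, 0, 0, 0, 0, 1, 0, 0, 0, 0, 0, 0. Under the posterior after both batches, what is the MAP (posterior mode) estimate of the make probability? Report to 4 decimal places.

0.4256

The Beta prior is conjugate to a Binomial/Bernoulli likelihood; the update adds successes to α and failures to β.
After batch 1: Beta(6.3+29, 11.0+3) = Beta(35.3, 14.0).
After batch 2: Beta(35.3+2, 14.0+36) = Beta(37.3, 50.0).
Mode of Beta(a,b) for a,b>1 is (a−1)/(a+b−2) = 36.3/85.3 = 0.4256.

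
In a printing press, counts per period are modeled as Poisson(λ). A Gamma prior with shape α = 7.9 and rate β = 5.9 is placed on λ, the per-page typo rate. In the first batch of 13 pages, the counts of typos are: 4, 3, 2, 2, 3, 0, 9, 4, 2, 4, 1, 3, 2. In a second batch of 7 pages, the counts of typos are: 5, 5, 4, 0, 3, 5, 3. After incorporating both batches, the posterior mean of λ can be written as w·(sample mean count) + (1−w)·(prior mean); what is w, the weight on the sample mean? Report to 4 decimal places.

With a Gamma(shape α, rate β) prior, the Poisson likelihood is conjugate: the posterior is Gamma(α + ΣXᵢ, β + n).
Total number of pages: n = 13 + 7 = 20.
Posterior mean = (α₀+S)/(β₀+n) = [n/(β₀+n)]·(S/n) + [β₀/(β₀+n)]·(α₀/β₀), so only n and β₀ enter the weight.
Weight on data w = n/(β₀+n) = 20/(5.9+20) = 20/25.9 = 0.7722.

0.7722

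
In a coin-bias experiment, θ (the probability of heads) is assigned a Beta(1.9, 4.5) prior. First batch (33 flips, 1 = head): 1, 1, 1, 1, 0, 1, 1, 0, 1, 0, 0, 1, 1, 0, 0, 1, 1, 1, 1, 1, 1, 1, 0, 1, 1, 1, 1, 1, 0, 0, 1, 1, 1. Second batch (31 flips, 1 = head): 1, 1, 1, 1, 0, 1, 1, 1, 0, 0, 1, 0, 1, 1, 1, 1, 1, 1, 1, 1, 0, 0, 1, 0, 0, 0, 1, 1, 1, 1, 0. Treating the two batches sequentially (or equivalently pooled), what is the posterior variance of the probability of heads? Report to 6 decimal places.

The Beta prior is conjugate to a Binomial/Bernoulli likelihood; the update adds successes to α and failures to β.
After batch 1: Beta(1.9+24, 4.5+9) = Beta(25.9, 13.5).
After batch 2: Beta(25.9+21, 13.5+10) = Beta(46.9, 23.5).
Var = αβ/((α+β)²(α+β+1)) = 46.9·23.5/(70.4²·71.4) = 0.003115.

0.003115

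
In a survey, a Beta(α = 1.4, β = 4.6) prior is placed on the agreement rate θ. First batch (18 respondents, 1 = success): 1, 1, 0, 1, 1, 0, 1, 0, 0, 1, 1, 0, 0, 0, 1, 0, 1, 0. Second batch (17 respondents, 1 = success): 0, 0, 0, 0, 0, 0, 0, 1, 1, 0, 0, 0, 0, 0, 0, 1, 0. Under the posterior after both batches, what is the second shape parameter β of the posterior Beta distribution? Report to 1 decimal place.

27.6

The Beta prior is conjugate to a Binomial/Bernoulli likelihood; the update adds successes to α and failures to β.
After batch 1: Beta(1.4+9, 4.6+9) = Beta(10.4, 13.6).
After batch 2: Beta(10.4+3, 13.6+14) = Beta(13.4, 27.6).
Posterior β = 27.6.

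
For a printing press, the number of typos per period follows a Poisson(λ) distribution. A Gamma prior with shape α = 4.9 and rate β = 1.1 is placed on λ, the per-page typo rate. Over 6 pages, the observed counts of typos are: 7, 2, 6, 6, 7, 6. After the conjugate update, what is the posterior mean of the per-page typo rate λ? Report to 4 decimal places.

5.4789

With a Gamma(shape α, rate β) prior, the Poisson likelihood is conjugate: the posterior is Gamma(α + ΣXᵢ, β + n).
Sum of counts S = 34 over n = 6 pages.
Posterior: Gamma(α+S, β+n) = Gamma(4.9+34, 1.1+6) = Gamma(38.9, 7.1).
Posterior mean = α/β = 38.9/7.1 = 5.4789.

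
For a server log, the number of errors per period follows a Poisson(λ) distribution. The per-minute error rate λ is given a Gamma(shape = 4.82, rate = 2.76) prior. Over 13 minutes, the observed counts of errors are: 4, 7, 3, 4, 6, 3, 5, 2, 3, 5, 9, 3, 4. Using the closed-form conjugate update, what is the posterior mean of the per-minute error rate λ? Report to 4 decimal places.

3.9860

With a Gamma(shape α, rate β) prior, the Poisson likelihood is conjugate: the posterior is Gamma(α + ΣXᵢ, β + n).
Sum of counts S = 58 over n = 13 minutes.
Posterior: Gamma(α+S, β+n) = Gamma(4.82+58, 2.76+13) = Gamma(62.82, 15.76).
Posterior mean = α/β = 62.82/15.76 = 3.9860.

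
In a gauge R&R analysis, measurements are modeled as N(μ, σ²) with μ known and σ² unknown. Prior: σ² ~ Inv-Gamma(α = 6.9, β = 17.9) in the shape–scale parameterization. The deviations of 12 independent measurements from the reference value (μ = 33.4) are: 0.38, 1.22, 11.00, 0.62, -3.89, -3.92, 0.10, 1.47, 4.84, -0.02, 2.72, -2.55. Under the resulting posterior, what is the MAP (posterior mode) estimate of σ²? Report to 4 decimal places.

8.2307

With known mean μ and an Inverse-Gamma(α, β) prior on σ², the Normal likelihood is conjugate: posterior is Inv-Gamma(α + n/2, β + Σ(xᵢ−μ)²/2).
Σ(xᵢ−μ)² = (0.38)² + (1.22)² + (11.00)² + (0.62)² + (-3.89)² + (-3.92)² + (0.10)² + (1.47)² + (4.84)² + (-0.02)² + (2.72)² + (-2.55)² = 193.0135.
Posterior: Inv-Gamma(6.9 + 12/2, 17.9 + 193.0135/2) = Inv-Gamma(12.90, 114.40675).
Mode = β/(α+1) = 114.40675/13.90 = 8.2307.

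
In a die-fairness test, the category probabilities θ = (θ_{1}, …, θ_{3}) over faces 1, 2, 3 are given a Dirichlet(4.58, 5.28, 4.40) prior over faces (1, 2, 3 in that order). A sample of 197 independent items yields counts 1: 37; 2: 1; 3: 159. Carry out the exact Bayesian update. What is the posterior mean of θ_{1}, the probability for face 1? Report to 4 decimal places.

0.1968

The Dirichlet prior is conjugate to the Multinomial likelihood: each posterior αⱼ = prior αⱼ + observed count nⱼ.
Posterior concentration: (41.58, 6.28, 163.40), total = 211.26.
E[θ_{1}|data] = α_{1}/Σα = 41.58/211.26 = 0.1968.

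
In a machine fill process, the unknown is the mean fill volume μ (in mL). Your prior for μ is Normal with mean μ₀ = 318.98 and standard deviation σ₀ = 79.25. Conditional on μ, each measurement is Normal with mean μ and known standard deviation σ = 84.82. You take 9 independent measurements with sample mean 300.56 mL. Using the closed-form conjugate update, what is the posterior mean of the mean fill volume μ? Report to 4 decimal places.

302.6398

For Normal data with known variance σ², a Normal(μ₀, σ₀²) prior on μ is conjugate. Posterior precision = 1/σ₀² + n/σ²; posterior mean is the precision-weighted average of μ₀ and x̄.
n·x̄ = 9·300.56 = 2705.04.
σ₀² = 79.25² = 6280.5625, σ² = 84.82² = 7194.4324; σ² + n·σ₀² = 7194.4324 + 9·6280.5625 = 63719.4949.
Posterior mean = (μ₀/σ₀² + n·x̄/σ²)/(1/σ₀² + n/σ²) = (σ²·μ₀ + σ₀²·n·x̄)/(σ² + n·σ₀²) = (7194.4324·318.98 + 6280.5625·2705.04)/63719.4949 = 19284052.831952/63719.4949 = 302.6398.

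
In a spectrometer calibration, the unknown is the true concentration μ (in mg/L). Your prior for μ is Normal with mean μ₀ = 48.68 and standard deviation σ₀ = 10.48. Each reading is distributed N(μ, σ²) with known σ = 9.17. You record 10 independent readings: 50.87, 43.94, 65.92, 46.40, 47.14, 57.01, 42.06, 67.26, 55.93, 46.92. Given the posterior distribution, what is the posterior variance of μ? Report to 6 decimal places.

7.810870

For Normal data with known variance σ², a Normal(μ₀, σ₀²) prior on μ is conjugate. Posterior precision = 1/σ₀² + n/σ²; posterior mean is the precision-weighted average of μ₀ and x̄.
σ₀² = 10.48² = 109.8304, σ² = 9.17² = 84.0889; σ² + n·σ₀² = 84.0889 + 10·109.8304 = 1182.3929.
Posterior precision = 1/σ₀² + n/σ² = 1/109.8304 + 10/84.0889 = (σ² + n·σ₀²)/(σ₀²σ²) = 1182.3929/(109.8304·84.0889); posterior variance σₙ² = σ₀²σ²/(σ² + n·σ₀²) = 109.8304·84.0889/1182.3929 = 7.810870.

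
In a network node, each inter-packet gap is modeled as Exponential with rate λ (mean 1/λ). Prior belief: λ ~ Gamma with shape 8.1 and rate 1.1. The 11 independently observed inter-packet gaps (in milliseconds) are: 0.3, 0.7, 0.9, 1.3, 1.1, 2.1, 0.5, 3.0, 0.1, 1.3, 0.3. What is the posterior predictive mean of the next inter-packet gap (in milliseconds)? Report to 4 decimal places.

0.7017

With a Gamma(shape α, rate β) prior on the exponential rate λ, the posterior after n observations with total T = Σxᵢ is Gamma(α+n, β+T).
Sum of observations T = 11.6 milliseconds; n = 11.
Posterior: Gamma(8.1+11, 1.1+11.6) = Gamma(19.1, 12.7).
The predictive distribution for the next observation is Lomax; its mean is β/(α−1) = 12.7/18.1 = 0.7017.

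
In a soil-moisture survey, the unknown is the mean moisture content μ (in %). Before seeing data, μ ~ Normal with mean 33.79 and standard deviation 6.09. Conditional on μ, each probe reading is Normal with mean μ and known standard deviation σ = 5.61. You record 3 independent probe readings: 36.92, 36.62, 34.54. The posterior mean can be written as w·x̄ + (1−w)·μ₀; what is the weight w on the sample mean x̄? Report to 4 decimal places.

For Normal data with known variance σ², a Normal(μ₀, σ₀²) prior on μ is conjugate. Posterior precision = 1/σ₀² + n/σ²; posterior mean is the precision-weighted average of μ₀ and x̄.
σ₀² = 6.09² = 37.0881, σ² = 5.61² = 31.4721. Prior precision 1/σ₀² = 1/37.0881; data precision n/σ² = 3/31.4721.
w = (n/σ²)/(1/σ₀² + n/σ²) = n·σ₀²/(σ² + n·σ₀²) = 3·37.0881/(31.4721 + 3·37.0881) = 111.2643/142.7364 = 0.7795.

0.7795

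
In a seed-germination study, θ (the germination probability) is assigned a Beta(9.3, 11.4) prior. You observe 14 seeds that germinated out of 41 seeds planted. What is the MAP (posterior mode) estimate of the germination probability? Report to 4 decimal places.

0.3735

The Beta prior is conjugate to a Binomial/Bernoulli likelihood; the update adds successes to α and failures to β.
Posterior: Beta(α+k, β+n−k) = Beta(9.3+14, 11.4+27) = Beta(23.3, 38.4).
Mode of Beta(a,b) for a,b>1 is (a−1)/(a+b−2) = 22.3/59.7 = 0.3735.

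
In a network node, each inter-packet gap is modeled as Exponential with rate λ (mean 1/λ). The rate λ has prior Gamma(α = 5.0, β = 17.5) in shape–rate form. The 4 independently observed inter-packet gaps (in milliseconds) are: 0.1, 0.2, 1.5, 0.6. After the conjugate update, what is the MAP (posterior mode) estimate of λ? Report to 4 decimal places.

0.4020

With a Gamma(shape α, rate β) prior on the exponential rate λ, the posterior after n observations with total T = Σxᵢ is Gamma(α+n, β+T).
Sum of observations T = 2.4 milliseconds; n = 4.
Posterior: Gamma(5.0+4, 17.5+2.4) = Gamma(9.0, 19.9).
Mode = (α−1)/β = 0.4020.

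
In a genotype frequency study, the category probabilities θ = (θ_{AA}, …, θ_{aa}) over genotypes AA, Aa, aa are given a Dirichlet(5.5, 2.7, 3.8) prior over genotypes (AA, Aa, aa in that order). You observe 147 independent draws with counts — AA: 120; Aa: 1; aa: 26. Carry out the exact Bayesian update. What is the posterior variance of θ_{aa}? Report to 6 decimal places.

The Dirichlet prior is conjugate to the Multinomial likelihood: each posterior αⱼ = prior αⱼ + observed count nⱼ.
Posterior concentration: (125.5, 3.7, 29.8), total = 159.0.
Var[θ_j] = α_j(Σα−α_j)/((Σα)²(Σα+1)) = 29.8·129.2/(159.0²·160.0) = 0.000952.

0.000952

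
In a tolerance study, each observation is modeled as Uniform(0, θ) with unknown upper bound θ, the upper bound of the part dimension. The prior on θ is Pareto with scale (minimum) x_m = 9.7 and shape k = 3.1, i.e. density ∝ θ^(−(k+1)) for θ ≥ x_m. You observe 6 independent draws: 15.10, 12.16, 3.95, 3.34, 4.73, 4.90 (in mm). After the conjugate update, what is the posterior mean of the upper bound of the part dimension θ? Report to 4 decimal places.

16.9642

A Pareto(scale x_m, shape k) prior on the upper bound θ of Uniform(0, θ) is conjugate: posterior is Pareto(max(x_m, max xᵢ), k + n).
Sample maximum = 15.10; prior scale x_m = 9.7 → posterior scale = max = 15.10.
Posterior shape = 3.1 + 6 = 9.1.
E[θ|data] = k·x_m/(k−1) = 9.1·15.10/8.1 = 16.9642.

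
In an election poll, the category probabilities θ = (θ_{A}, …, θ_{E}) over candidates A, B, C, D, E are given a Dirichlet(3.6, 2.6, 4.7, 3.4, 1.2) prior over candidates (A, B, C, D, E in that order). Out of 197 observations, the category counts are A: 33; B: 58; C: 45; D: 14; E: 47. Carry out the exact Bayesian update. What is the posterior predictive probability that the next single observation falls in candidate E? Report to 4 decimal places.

The Dirichlet prior is conjugate to the Multinomial likelihood: each posterior αⱼ = prior αⱼ + observed count nⱼ.
Posterior concentration: (36.6, 60.6, 49.7, 17.4, 48.2), total = 212.5.
P(next = E | data) = α_{E}/Σα = 0.2268.

0.2268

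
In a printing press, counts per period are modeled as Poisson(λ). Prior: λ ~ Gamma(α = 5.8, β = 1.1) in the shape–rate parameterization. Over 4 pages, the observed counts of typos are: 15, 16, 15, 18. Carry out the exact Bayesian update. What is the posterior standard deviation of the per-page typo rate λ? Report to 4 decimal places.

1.6382

With a Gamma(shape α, rate β) prior, the Poisson likelihood is conjugate: the posterior is Gamma(α + ΣXᵢ, β + n).
Sum of counts S = 64 over n = 4 pages.
Posterior: Gamma(α+S, β+n) = Gamma(5.8+64, 1.1+4) = Gamma(69.8, 5.1).
SD = √α/β = √69.8/5.1 = 1.6382.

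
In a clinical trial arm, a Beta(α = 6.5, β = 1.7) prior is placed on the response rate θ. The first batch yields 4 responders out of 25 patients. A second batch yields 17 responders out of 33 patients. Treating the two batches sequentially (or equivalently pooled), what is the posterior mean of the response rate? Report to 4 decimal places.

0.4154

The Beta prior is conjugate to a Binomial/Bernoulli likelihood; the update adds successes to α and failures to β.
After batch 1: Beta(6.5+4, 1.7+21) = Beta(10.5, 22.7).
After batch 2: Beta(10.5+17, 22.7+16) = Beta(27.5, 38.7).
Posterior mean = α/(α+β) = 27.5/66.2 = 0.4154.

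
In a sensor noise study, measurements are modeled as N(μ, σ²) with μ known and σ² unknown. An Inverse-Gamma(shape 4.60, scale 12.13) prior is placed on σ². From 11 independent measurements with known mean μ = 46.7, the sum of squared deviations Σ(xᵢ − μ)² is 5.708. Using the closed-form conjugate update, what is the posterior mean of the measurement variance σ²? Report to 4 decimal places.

With known mean μ and an Inverse-Gamma(α, β) prior on σ², the Normal likelihood is conjugate: posterior is Inv-Gamma(α + n/2, β + Σ(xᵢ−μ)²/2).
Posterior: Inv-Gamma(4.60 + 11/2, 12.13 + 5.708/2) = Inv-Gamma(10.10, 14.9840).
E[σ²|data] = β/(α−1) = 14.9840/9.10 = 1.6466.

1.6466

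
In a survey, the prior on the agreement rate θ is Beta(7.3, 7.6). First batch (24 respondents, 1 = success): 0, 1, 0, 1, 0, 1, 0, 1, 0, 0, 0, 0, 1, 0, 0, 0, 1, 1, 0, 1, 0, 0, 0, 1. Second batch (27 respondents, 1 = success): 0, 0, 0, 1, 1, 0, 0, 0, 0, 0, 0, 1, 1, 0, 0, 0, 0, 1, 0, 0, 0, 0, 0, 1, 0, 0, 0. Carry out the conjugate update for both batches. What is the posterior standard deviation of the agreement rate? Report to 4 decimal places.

0.0578

The Beta prior is conjugate to a Binomial/Bernoulli likelihood; the update adds successes to α and failures to β.
After batch 1: Beta(7.3+9, 7.6+15) = Beta(16.3, 22.6).
After batch 2: Beta(16.3+6, 22.6+21) = Beta(22.3, 43.6).
Var = αβ/((α+β)²(α+β+1)) = 22.3·43.6/(65.9²·66.9) = 0.00334653; SD = √0.00334653 = 0.0578.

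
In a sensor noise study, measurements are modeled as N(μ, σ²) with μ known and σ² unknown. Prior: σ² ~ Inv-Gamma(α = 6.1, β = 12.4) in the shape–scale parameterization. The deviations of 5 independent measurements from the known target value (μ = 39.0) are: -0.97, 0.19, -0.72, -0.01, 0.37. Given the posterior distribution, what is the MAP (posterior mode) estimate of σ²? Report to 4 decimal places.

With known mean μ and an Inverse-Gamma(α, β) prior on σ², the Normal likelihood is conjugate: posterior is Inv-Gamma(α + n/2, β + Σ(xᵢ−μ)²/2).
Σ(xᵢ−μ)² = (-0.97)² + (0.19)² + (-0.72)² + (-0.01)² + (0.37)² = 1.6324.
Posterior: Inv-Gamma(6.1 + 5/2, 12.4 + 1.6324/2) = Inv-Gamma(8.60, 13.21620).
Mode = β/(α+1) = 13.21620/9.60 = 1.3767.

1.3767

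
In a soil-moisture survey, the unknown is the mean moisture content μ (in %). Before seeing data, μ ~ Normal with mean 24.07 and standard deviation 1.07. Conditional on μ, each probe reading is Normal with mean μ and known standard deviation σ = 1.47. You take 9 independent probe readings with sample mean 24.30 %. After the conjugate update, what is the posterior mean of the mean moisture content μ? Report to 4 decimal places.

For Normal data with known variance σ², a Normal(μ₀, σ₀²) prior on μ is conjugate. Posterior precision = 1/σ₀² + n/σ²; posterior mean is the precision-weighted average of μ₀ and x̄.
n·x̄ = 9·24.30 = 218.7.
σ₀² = 1.07² = 1.1449, σ² = 1.47² = 2.1609; σ² + n·σ₀² = 2.1609 + 9·1.1449 = 12.465.
Posterior mean = (μ₀/σ₀² + n·x̄/σ²)/(1/σ₀² + n/σ²) = (σ²·μ₀ + σ₀²·n·x̄)/(σ² + n·σ₀²) = (2.1609·24.07 + 1.1449·218.7)/12.465 = 302.402493/12.465 = 24.2601.

24.2601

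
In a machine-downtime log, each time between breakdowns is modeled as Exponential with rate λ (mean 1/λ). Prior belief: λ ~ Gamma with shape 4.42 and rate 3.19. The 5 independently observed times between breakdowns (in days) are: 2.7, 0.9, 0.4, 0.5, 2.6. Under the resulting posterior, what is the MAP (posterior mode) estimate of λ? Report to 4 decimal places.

With a Gamma(shape α, rate β) prior on the exponential rate λ, the posterior after n observations with total T = Σxᵢ is Gamma(α+n, β+T).
Sum of observations T = 7.1 days; n = 5.
Posterior: Gamma(4.42+5, 3.19+7.1) = Gamma(9.42, 10.29).
Mode = (α−1)/β = 0.8183.

0.8183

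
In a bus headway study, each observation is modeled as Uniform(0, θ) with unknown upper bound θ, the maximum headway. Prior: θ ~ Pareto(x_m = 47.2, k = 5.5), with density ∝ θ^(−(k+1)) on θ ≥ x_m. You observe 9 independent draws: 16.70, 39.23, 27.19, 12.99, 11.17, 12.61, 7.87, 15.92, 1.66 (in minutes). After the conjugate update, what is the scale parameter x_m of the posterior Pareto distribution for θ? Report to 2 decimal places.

47.20

A Pareto(scale x_m, shape k) prior on the upper bound θ of Uniform(0, θ) is conjugate: posterior is Pareto(max(x_m, max xᵢ), k + n).
Sample maximum = 39.23; prior scale x_m = 47.2 → posterior scale = max = 47.20.
Posterior shape = 5.5 + 9 = 14.5.
Posterior scale x_m = 47.20.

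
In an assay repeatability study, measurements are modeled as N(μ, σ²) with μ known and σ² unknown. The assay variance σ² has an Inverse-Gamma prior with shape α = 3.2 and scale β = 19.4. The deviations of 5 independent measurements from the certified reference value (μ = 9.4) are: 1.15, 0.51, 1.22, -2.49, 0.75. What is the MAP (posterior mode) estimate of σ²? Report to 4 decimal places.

3.6294

With known mean μ and an Inverse-Gamma(α, β) prior on σ², the Normal likelihood is conjugate: posterior is Inv-Gamma(α + n/2, β + Σ(xᵢ−μ)²/2).
Σ(xᵢ−μ)² = (1.15)² + (0.51)² + (1.22)² + (-2.49)² + (0.75)² = 9.8336.
Posterior: Inv-Gamma(3.2 + 5/2, 19.4 + 9.8336/2) = Inv-Gamma(5.70, 24.31680).
Mode = β/(α+1) = 24.31680/6.70 = 3.6294.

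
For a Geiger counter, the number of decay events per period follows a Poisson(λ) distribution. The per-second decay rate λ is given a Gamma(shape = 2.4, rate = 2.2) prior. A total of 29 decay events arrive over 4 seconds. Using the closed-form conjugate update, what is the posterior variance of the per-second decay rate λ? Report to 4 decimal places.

0.8169

With a Gamma(shape α, rate β) prior, the Poisson likelihood is conjugate: the posterior is Gamma(α + ΣXᵢ, β + n).
Posterior: Gamma(α+S, β+n) = Gamma(2.4+29, 2.2+4) = Gamma(31.4, 6.2).
Var = α/β² = 31.4/6.2² = 0.8169.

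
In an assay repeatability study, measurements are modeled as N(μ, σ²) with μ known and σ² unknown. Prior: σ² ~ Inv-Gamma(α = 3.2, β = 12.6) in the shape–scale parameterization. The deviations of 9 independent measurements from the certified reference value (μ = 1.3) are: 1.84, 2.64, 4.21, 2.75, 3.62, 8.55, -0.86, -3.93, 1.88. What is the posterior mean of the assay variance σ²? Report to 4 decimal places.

With known mean μ and an Inverse-Gamma(α, β) prior on σ², the Normal likelihood is conjugate: posterior is Inv-Gamma(α + n/2, β + Σ(xᵢ−μ)²/2).
Σ(xᵢ−μ)² = (1.84)² + (2.64)² + (4.21)² + (2.75)² + (3.62)² + (8.55)² + (-0.86)² + (-3.93)² + (1.88)² = 141.5676.
Posterior: Inv-Gamma(3.2 + 9/2, 12.6 + 141.5676/2) = Inv-Gamma(7.70, 83.38380).
E[σ²|data] = β/(α−1) = 83.38380/6.70 = 12.4453.

12.4453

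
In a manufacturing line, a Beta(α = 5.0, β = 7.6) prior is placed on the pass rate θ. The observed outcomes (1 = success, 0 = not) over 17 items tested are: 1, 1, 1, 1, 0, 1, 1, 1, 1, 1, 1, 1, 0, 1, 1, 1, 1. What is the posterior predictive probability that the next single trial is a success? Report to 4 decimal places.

0.6757

The Beta prior is conjugate to a Binomial/Bernoulli likelihood; the update adds successes to α and failures to β.
Posterior: Beta(α+k, β+n−k) = Beta(5.0+15, 7.6+2) = Beta(20.0, 9.6).
For a single future Bernoulli trial, P(success | data) = α/(α+β) = 0.6757.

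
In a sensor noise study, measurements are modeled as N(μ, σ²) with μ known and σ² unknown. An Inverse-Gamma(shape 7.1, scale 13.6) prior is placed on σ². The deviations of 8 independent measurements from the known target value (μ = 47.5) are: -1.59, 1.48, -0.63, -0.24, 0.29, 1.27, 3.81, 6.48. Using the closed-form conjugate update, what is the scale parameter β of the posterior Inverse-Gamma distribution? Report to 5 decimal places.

With known mean μ and an Inverse-Gamma(α, β) prior on σ², the Normal likelihood is conjugate: posterior is Inv-Gamma(α + n/2, β + Σ(xᵢ−μ)²/2).
Σ(xᵢ−μ)² = (-1.59)² + (1.48)² + (-0.63)² + (-0.24)² + (0.29)² + (1.27)² + (3.81)² + (6.48)² = 63.3765.
Posterior: Inv-Gamma(7.1 + 8/2, 13.6 + 63.3765/2) = Inv-Gamma(11.10, 45.28825).
Posterior β = 45.28825.

45.28825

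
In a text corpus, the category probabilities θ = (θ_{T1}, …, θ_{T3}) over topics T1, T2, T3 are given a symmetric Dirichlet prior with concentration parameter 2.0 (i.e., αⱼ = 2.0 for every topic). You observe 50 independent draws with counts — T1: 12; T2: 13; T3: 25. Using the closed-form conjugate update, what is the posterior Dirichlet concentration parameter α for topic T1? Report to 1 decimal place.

The Dirichlet prior is conjugate to the Multinomial likelihood: each posterior αⱼ = prior αⱼ + observed count nⱼ.
Posterior concentration: (14.0, 15.0, 27.0), total = 56.0.
α_{T1} = 2.0 + 12 = 14.0.

14.0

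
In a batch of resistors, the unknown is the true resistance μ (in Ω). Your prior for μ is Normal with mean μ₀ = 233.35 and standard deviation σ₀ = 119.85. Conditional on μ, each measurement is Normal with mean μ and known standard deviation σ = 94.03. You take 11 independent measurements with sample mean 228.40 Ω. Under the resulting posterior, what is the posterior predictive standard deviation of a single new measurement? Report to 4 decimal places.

For Normal data with known variance σ², a Normal(μ₀, σ₀²) prior on μ is conjugate. Posterior precision = 1/σ₀² + n/σ²; posterior mean is the precision-weighted average of μ₀ and x̄.
σ₀² = 119.85² = 14364.0225, σ² = 94.03² = 8841.6409; σ² + n·σ₀² = 8841.6409 + 11·14364.0225 = 166845.8884.
Posterior precision = 1/σ₀² + n/σ² = 1/14364.0225 + 11/8841.6409 = (σ² + n·σ₀²)/(σ₀²σ²) = 166845.8884/(14364.0225·8841.6409); posterior variance σₙ² = σ₀²σ²/(σ² + n·σ₀²) = 14364.0225·8841.6409/166845.8884 = 761.190642.
Predictive variance for one new observation = σₙ² + σ² = 14364.0225·8841.6409/166845.8884 + 8841.6409 = σ²·(σ₀² + 166845.8884)/166845.8884 = 8841.6409·181209.9109/166845.8884 = 9602.831542; SD = √(8841.6409·181209.9109/166845.8884) = 97.9940.

97.9940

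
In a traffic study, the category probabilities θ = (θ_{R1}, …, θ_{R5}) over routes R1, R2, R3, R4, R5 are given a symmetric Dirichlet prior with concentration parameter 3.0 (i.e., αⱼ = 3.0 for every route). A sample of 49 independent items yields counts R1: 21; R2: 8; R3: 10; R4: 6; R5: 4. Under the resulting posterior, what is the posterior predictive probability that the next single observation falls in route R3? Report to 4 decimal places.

The Dirichlet prior is conjugate to the Multinomial likelihood: each posterior αⱼ = prior αⱼ + observed count nⱼ.
Posterior concentration: (24.0, 11.0, 13.0, 9.0, 7.0), total = 64.0.
P(next = R3 | data) = α_{R3}/Σα = 0.2031.

0.2031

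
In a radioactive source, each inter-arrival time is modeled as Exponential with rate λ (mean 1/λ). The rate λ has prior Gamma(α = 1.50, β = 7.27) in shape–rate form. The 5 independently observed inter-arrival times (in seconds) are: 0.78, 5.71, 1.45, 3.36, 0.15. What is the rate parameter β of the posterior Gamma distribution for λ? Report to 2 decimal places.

With a Gamma(shape α, rate β) prior on the exponential rate λ, the posterior after n observations with total T = Σxᵢ is Gamma(α+n, β+T).
Sum of observations T = 11.45 seconds; n = 5.
Posterior: Gamma(1.50+5, 7.27+11.45) = Gamma(6.50, 18.72).
Posterior β = 18.72.

18.72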